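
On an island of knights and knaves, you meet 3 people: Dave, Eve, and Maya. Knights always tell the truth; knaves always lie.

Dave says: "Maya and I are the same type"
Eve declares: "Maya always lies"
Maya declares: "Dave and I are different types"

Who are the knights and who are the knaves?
Dave is a knave.
Eve is a knave.
Maya is a knight.

Verification:
- Dave (knave) says "Maya and I are the same type" - this is FALSE (a lie) because Dave is a knave and Maya is a knight.
- Eve (knave) says "Maya always lies" - this is FALSE (a lie) because Maya is a knight.
- Maya (knight) says "Dave and I are different types" - this is TRUE because Maya is a knight and Dave is a knave.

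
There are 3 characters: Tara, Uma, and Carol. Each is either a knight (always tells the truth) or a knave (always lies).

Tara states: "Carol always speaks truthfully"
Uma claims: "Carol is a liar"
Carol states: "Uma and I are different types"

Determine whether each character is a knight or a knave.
Tara is a knight.
Uma is a knave.
Carol is a knight.

Verification:
- Tara (knight) says "Carol always speaks truthfully" - this is TRUE because Carol is a knight.
- Uma (knave) says "Carol is a liar" - this is FALSE (a lie) because Carol is a knight.
- Carol (knight) says "Uma and I are different types" - this is TRUE because Carol is a knight and Uma is a knave.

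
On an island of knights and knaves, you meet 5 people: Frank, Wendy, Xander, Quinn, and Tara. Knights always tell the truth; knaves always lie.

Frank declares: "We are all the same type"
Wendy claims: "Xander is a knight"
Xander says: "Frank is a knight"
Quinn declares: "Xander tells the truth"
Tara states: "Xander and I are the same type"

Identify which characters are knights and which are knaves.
Frank is a knight.
Wendy is a knight.
Xander is a knight.
Quinn is a knight.
Tara is a knight.

Verification:
- Frank (knight) says "We are all the same type" - this is TRUE because Frank, Wendy, Xander, Quinn, and Tara are knights.
- Wendy (knight) says "Xander is a knight" - this is TRUE because Xander is a knight.
- Xander (knight) says "Frank is a knight" - this is TRUE because Frank is a knight.
- Quinn (knight) says "Xander tells the truth" - this is TRUE because Xander is a knight.
- Tara (knight) says "Xander and I are the same type" - this is TRUE because Tara is a knight and Xander is a knight.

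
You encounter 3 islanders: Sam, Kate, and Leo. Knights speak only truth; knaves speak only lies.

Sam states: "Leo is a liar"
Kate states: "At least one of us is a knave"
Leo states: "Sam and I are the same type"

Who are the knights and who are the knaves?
Sam is a knight.
Kate is a knight.
Leo is a knave.

Verification:
- Sam (knight) says "Leo is a liar" - this is TRUE because Leo is a knave.
- Kate (knight) says "At least one of us is a knave" - this is TRUE because Leo is a knave.
- Leo (knave) says "Sam and I are the same type" - this is FALSE (a lie) because Leo is a knave and Sam is a knight.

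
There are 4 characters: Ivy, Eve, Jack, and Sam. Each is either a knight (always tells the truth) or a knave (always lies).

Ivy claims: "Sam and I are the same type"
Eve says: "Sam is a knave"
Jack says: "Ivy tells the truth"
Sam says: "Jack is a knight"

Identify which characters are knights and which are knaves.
Ivy is a knight.
Eve is a knave.
Jack is a knight.
Sam is a knight.

Verification:
- Ivy (knight) says "Sam and I are the same type" - this is TRUE because Ivy is a knight and Sam is a knight.
- Eve (knave) says "Sam is a knave" - this is FALSE (a lie) because Sam is a knight.
- Jack (knight) says "Ivy tells the truth" - this is TRUE because Ivy is a knight.
- Sam (knight) says "Jack is a knight" - this is TRUE because Jack is a knight.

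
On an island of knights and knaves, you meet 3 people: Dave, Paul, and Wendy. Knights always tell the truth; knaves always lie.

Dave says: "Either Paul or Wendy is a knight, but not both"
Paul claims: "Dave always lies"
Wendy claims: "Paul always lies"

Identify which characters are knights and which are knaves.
Dave is a knight.
Paul is a knave.
Wendy is a knight.

Verification:
- Dave (knight) says "Either Paul or Wendy is a knight, but not both" - this is TRUE because Paul is a knave and Wendy is a knight.
- Paul (knave) says "Dave always lies" - this is FALSE (a lie) because Dave is a knight.
- Wendy (knight) says "Paul always lies" - this is TRUE because Paul is a knave.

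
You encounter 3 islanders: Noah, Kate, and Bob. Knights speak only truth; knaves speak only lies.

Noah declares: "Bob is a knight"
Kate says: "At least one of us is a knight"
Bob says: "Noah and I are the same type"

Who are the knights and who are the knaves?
Noah is a knight.
Kate is a knight.
Bob is a knight.

Verification:
- Noah (knight) says "Bob is a knight" - this is TRUE because Bob is a knight.
- Kate (knight) says "At least one of us is a knight" - this is TRUE because Noah, Kate, and Bob are knights.
- Bob (knight) says "Noah and I are the same type" - this is TRUE because Bob is a knight and Noah is a knight.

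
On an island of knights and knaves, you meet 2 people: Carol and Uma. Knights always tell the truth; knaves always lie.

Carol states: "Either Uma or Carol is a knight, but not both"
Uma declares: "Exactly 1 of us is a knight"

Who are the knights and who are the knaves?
Carol is a knave.
Uma is a knave.

Verification:
- Carol (knave) says "Either Uma or Carol is a knight, but not both" - this is FALSE (a lie) because Uma is a knave and Carol is a knave.
- Uma (knave) says "Exactly 1 of us is a knight" - this is FALSE (a lie) because there are 0 knights.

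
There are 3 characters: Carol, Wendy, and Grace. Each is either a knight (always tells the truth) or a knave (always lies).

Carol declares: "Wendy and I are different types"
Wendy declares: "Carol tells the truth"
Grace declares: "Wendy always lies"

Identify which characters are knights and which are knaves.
Carol is a knave.
Wendy is a knave.
Grace is a knight.

Verification:
- Carol (knave) says "Wendy and I are different types" - this is FALSE (a lie) because Carol is a knave and Wendy is a knave.
- Wendy (knave) says "Carol tells the truth" - this is FALSE (a lie) because Carol is a knave.
- Grace (knight) says "Wendy always lies" - this is TRUE because Wendy is a knave.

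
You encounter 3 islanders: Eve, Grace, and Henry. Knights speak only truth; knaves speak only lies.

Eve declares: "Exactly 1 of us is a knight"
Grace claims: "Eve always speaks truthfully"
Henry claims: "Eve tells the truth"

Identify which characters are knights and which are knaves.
Eve is a knave.
Grace is a knave.
Henry is a knave.

Verification:
- Eve (knave) says "Exactly 1 of us is a knight" - this is FALSE (a lie) because there are 0 knights.
- Grace (knave) says "Eve always speaks truthfully" - this is FALSE (a lie) because Eve is a knave.
- Henry (knave) says "Eve tells the truth" - this is FALSE (a lie) because Eve is a knave.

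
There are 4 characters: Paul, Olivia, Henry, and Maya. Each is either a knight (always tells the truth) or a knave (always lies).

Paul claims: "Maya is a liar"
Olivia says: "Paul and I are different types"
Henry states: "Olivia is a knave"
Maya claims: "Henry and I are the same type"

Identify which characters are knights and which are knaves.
Paul is a knave.
Olivia is a knave.
Henry is a knight.
Maya is a knight.

Verification:
- Paul (knave) says "Maya is a liar" - this is FALSE (a lie) because Maya is a knight.
- Olivia (knave) says "Paul and I are different types" - this is FALSE (a lie) because Olivia is a knave and Paul is a knave.
- Henry (knight) says "Olivia is a knave" - this is TRUE because Olivia is a knave.
- Maya (knight) says "Henry and I are the same type" - this is TRUE because Maya is a knight and Henry is a knight.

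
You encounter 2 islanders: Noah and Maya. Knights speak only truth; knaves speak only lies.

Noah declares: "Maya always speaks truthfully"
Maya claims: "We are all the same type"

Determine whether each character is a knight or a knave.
Noah is a knight.
Maya is a knight.

Verification:
- Noah (knight) says "Maya always speaks truthfully" - this is TRUE because Maya is a knight.
- Maya (knight) says "We are all the same type" - this is TRUE because Noah and Maya are knights.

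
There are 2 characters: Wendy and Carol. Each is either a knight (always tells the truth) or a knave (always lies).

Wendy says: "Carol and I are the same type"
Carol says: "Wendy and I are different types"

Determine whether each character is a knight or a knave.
Wendy is a knave.
Carol is a knight.

Verification:
- Wendy (knave) says "Carol and I are the same type" - this is FALSE (a lie) because Wendy is a knave and Carol is a knight.
- Carol (knight) says "Wendy and I are different types" - this is TRUE because Carol is a knight and Wendy is a knave.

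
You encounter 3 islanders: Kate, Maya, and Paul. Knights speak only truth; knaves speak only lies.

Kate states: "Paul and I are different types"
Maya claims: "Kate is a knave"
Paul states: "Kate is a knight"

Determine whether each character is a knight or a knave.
Kate is a knave.
Maya is a knight.
Paul is a knave.

Verification:
- Kate (knave) says "Paul and I are different types" - this is FALSE (a lie) because Kate is a knave and Paul is a knave.
- Maya (knight) says "Kate is a knave" - this is TRUE because Kate is a knave.
- Paul (knave) says "Kate is a knight" - this is FALSE (a lie) because Kate is a knave.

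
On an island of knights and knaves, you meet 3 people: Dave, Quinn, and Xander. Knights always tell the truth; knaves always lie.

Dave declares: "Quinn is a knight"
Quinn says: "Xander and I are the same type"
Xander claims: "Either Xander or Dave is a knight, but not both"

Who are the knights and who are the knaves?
Dave is a knave.
Quinn is a knave.
Xander is a knight.

Verification:
- Dave (knave) says "Quinn is a knight" - this is FALSE (a lie) because Quinn is a knave.
- Quinn (knave) says "Xander and I are the same type" - this is FALSE (a lie) because Quinn is a knave and Xander is a knight.
- Xander (knight) says "Either Xander or Dave is a knight, but not both" - this is TRUE because Xander is a knight and Dave is a knave.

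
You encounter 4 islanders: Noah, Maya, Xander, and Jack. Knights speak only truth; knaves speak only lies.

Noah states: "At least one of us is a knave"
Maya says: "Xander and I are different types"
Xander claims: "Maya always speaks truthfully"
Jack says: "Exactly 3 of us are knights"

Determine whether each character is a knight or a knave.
Noah is a knight.
Maya is a knave.
Xander is a knave.
Jack is a knave.

Verification:
- Noah (knight) says "At least one of us is a knave" - this is TRUE because Maya, Xander, and Jack are knaves.
- Maya (knave) says "Xander and I are different types" - this is FALSE (a lie) because Maya is a knave and Xander is a knave.
- Xander (knave) says "Maya always speaks truthfully" - this is FALSE (a lie) because Maya is a knave.
- Jack (knave) says "Exactly 3 of us are knights" - this is FALSE (a lie) because there are 1 knights.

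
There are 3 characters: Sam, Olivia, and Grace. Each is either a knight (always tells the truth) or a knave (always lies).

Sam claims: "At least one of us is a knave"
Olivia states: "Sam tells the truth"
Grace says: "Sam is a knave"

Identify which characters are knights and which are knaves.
Sam is a knight.
Olivia is a knight.
Grace is a knave.

Verification:
- Sam (knight) says "At least one of us is a knave" - this is TRUE because Grace is a knave.
- Olivia (knight) says "Sam tells the truth" - this is TRUE because Sam is a knight.
- Grace (knave) says "Sam is a knave" - this is FALSE (a lie) because Sam is a knight.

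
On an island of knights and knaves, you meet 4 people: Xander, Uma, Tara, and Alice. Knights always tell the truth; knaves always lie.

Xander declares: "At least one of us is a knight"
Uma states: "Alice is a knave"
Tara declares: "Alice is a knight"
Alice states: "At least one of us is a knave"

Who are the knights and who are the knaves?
Xander is a knight.
Uma is a knave.
Tara is a knight.
Alice is a knight.

Verification:
- Xander (knight) says "At least one of us is a knight" - this is TRUE because Xander, Tara, and Alice are knights.
- Uma (knave) says "Alice is a knave" - this is FALSE (a lie) because Alice is a knight.
- Tara (knight) says "Alice is a knight" - this is TRUE because Alice is a knight.
- Alice (knight) says "At least one of us is a knave" - this is TRUE because Uma is a knave.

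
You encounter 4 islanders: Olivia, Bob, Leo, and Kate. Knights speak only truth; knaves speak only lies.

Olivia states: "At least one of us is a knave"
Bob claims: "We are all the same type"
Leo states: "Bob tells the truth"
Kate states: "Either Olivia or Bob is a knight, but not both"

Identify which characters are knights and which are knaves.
Olivia is a knight.
Bob is a knave.
Leo is a knave.
Kate is a knight.

Verification:
- Olivia (knight) says "At least one of us is a knave" - this is TRUE because Bob and Leo are knaves.
- Bob (knave) says "We are all the same type" - this is FALSE (a lie) because Olivia and Kate are knights and Bob and Leo are knaves.
- Leo (knave) says "Bob tells the truth" - this is FALSE (a lie) because Bob is a knave.
- Kate (knight) says "Either Olivia or Bob is a knight, but not both" - this is TRUE because Olivia is a knight and Bob is a knave.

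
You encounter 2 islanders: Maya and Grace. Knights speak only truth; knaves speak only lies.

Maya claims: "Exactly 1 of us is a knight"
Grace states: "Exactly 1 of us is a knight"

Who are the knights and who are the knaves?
Maya is a knave.
Grace is a knave.

Verification:
- Maya (knave) says "Exactly 1 of us is a knight" - this is FALSE (a lie) because there are 0 knights.
- Grace (knave) says "Exactly 1 of us is a knight" - this is FALSE (a lie) because there are 0 knights.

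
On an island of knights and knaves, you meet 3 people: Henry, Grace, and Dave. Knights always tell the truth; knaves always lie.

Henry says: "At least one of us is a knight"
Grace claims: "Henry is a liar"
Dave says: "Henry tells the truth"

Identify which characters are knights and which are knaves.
Henry is a knight.
Grace is a knave.
Dave is a knight.

Verification:
- Henry (knight) says "At least one of us is a knight" - this is TRUE because Henry and Dave are knights.
- Grace (knave) says "Henry is a liar" - this is FALSE (a lie) because Henry is a knight.
- Dave (knight) says "Henry tells the truth" - this is TRUE because Henry is a knight.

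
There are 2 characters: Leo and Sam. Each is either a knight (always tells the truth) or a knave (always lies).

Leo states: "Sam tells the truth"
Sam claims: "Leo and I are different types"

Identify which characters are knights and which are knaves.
Leo is a knave.
Sam is a knave.

Verification:
- Leo (knave) says "Sam tells the truth" - this is FALSE (a lie) because Sam is a knave.
- Sam (knave) says "Leo and I are different types" - this is FALSE (a lie) because Sam is a knave and Leo is a knave.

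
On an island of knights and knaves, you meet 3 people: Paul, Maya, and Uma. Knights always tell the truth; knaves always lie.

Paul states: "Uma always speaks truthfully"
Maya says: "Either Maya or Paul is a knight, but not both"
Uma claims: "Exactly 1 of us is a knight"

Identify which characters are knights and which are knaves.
Paul is a knave.
Maya is a knave.
Uma is a knave.

Verification:
- Paul (knave) says "Uma always speaks truthfully" - this is FALSE (a lie) because Uma is a knave.
- Maya (knave) says "Either Maya or Paul is a knight, but not both" - this is FALSE (a lie) because Maya is a knave and Paul is a knave.
- Uma (knave) says "Exactly 1 of us is a knight" - this is FALSE (a lie) because there are 0 knights.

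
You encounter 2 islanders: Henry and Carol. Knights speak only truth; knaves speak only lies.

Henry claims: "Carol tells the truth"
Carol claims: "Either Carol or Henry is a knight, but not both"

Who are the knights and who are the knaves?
Henry is a knave.
Carol is a knave.

Verification:
- Henry (knave) says "Carol tells the truth" - this is FALSE (a lie) because Carol is a knave.
- Carol (knave) says "Either Carol or Henry is a knight, but not both" - this is FALSE (a lie) because Carol is a knave and Henry is a knave.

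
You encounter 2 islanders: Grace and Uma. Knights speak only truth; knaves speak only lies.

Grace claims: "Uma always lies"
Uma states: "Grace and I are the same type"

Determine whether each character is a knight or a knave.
Grace is a knight.
Uma is a knave.

Verification:
- Grace (knight) says "Uma always lies" - this is TRUE because Uma is a knave.
- Uma (knave) says "Grace and I are the same type" - this is FALSE (a lie) because Uma is a knave and Grace is a knight.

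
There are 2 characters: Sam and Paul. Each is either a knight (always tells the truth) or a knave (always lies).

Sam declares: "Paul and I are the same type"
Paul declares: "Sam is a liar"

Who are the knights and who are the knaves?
Sam is a knave.
Paul is a knight.

Verification:
- Sam (knave) says "Paul and I are the same type" - this is FALSE (a lie) because Sam is a knave and Paul is a knight.
- Paul (knight) says "Sam is a liar" - this is TRUE because Sam is a knave.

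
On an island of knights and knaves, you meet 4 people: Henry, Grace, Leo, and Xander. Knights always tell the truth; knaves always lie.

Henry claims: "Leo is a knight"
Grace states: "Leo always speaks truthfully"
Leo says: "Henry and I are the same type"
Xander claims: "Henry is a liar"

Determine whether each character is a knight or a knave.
Henry is a knight.
Grace is a knight.
Leo is a knight.
Xander is a knave.

Verification:
- Henry (knight) says "Leo is a knight" - this is TRUE because Leo is a knight.
- Grace (knight) says "Leo always speaks truthfully" - this is TRUE because Leo is a knight.
- Leo (knight) says "Henry and I are the same type" - this is TRUE because Leo is a knight and Henry is a knight.
- Xander (knave) says "Henry is a liar" - this is FALSE (a lie) because Henry is a knight.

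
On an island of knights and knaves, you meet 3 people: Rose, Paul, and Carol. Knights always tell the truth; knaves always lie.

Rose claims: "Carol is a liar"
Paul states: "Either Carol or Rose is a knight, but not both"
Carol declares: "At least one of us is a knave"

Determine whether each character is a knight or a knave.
Rose is a knave.
Paul is a knight.
Carol is a knight.

Verification:
- Rose (knave) says "Carol is a liar" - this is FALSE (a lie) because Carol is a knight.
- Paul (knight) says "Either Carol or Rose is a knight, but not both" - this is TRUE because Carol is a knight and Rose is a knave.
- Carol (knight) says "At least one of us is a knave" - this is TRUE because Rose is a knave.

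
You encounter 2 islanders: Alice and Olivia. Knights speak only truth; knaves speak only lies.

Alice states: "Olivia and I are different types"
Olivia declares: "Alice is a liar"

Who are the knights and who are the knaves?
Alice is a knight.
Olivia is a knave.

Verification:
- Alice (knight) says "Olivia and I are different types" - this is TRUE because Alice is a knight and Olivia is a knave.
- Olivia (knave) says "Alice is a liar" - this is FALSE (a lie) because Alice is a knight.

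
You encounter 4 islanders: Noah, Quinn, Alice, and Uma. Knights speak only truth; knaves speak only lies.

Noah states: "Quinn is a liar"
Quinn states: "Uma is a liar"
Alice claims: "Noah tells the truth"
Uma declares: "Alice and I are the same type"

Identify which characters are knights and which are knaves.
Noah is a knight.
Quinn is a knave.
Alice is a knight.
Uma is a knight.

Verification:
- Noah (knight) says "Quinn is a liar" - this is TRUE because Quinn is a knave.
- Quinn (knave) says "Uma is a liar" - this is FALSE (a lie) because Uma is a knight.
- Alice (knight) says "Noah tells the truth" - this is TRUE because Noah is a knight.
- Uma (knight) says "Alice and I are the same type" - this is TRUE because Uma is a knight and Alice is a knight.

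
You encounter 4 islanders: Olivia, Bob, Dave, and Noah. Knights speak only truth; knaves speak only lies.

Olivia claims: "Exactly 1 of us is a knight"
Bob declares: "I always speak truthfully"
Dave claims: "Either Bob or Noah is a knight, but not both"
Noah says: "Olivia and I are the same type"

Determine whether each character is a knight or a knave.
Olivia is a knight.
Bob is a knave.
Dave is a knave.
Noah is a knave.

Verification:
- Olivia (knight) says "Exactly 1 of us is a knight" - this is TRUE because there are 1 knights.
- Bob (knave) says "I always speak truthfully" - this is FALSE (a lie) because Bob is a knave.
- Dave (knave) says "Either Bob or Noah is a knight, but not both" - this is FALSE (a lie) because Bob is a knave and Noah is a knave.
- Noah (knave) says "Olivia and I are the same type" - this is FALSE (a lie) because Noah is a knave and Olivia is a knight.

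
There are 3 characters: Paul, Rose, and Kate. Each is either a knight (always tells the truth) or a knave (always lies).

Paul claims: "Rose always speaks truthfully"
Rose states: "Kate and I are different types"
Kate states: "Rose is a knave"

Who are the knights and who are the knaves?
Paul is a knight.
Rose is a knight.
Kate is a knave.

Verification:
- Paul (knight) says "Rose always speaks truthfully" - this is TRUE because Rose is a knight.
- Rose (knight) says "Kate and I are different types" - this is TRUE because Rose is a knight and Kate is a knave.
- Kate (knave) says "Rose is a knave" - this is FALSE (a lie) because Rose is a knight.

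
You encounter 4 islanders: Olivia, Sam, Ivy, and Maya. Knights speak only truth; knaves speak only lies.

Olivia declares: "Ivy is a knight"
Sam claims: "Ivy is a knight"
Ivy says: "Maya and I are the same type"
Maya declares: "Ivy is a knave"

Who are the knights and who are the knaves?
Olivia is a knave.
Sam is a knave.
Ivy is a knave.
Maya is a knight.

Verification:
- Olivia (knave) says "Ivy is a knight" - this is FALSE (a lie) because Ivy is a knave.
- Sam (knave) says "Ivy is a knight" - this is FALSE (a lie) because Ivy is a knave.
- Ivy (knave) says "Maya and I are the same type" - this is FALSE (a lie) because Ivy is a knave and Maya is a knight.
- Maya (knight) says "Ivy is a knave" - this is TRUE because Ivy is a knave.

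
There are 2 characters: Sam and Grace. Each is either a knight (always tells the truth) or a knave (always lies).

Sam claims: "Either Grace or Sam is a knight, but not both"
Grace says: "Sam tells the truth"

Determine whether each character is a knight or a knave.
Sam is a knave.
Grace is a knave.

Verification:
- Sam (knave) says "Either Grace or Sam is a knight, but not both" - this is FALSE (a lie) because Grace is a knave and Sam is a knave.
- Grace (knave) says "Sam tells the truth" - this is FALSE (a lie) because Sam is a knave.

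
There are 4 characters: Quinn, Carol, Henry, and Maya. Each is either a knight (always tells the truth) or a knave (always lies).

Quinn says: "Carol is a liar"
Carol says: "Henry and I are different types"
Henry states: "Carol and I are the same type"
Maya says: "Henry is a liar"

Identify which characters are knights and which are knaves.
Quinn is a knave.
Carol is a knight.
Henry is a knave.
Maya is a knight.

Verification:
- Quinn (knave) says "Carol is a liar" - this is FALSE (a lie) because Carol is a knight.
- Carol (knight) says "Henry and I are different types" - this is TRUE because Carol is a knight and Henry is a knave.
- Henry (knave) says "Carol and I are the same type" - this is FALSE (a lie) because Henry is a knave and Carol is a knight.
- Maya (knight) says "Henry is a liar" - this is TRUE because Henry is a knave.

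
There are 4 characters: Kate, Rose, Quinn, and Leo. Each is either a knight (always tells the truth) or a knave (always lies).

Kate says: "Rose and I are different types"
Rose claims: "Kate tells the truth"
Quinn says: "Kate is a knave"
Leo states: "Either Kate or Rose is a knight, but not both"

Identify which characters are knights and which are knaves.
Kate is a knave.
Rose is a knave.
Quinn is a knight.
Leo is a knave.

Verification:
- Kate (knave) says "Rose and I are different types" - this is FALSE (a lie) because Kate is a knave and Rose is a knave.
- Rose (knave) says "Kate tells the truth" - this is FALSE (a lie) because Kate is a knave.
- Quinn (knight) says "Kate is a knave" - this is TRUE because Kate is a knave.
- Leo (knave) says "Either Kate or Rose is a knight, but not both" - this is FALSE (a lie) because Kate is a knave and Rose is a knave.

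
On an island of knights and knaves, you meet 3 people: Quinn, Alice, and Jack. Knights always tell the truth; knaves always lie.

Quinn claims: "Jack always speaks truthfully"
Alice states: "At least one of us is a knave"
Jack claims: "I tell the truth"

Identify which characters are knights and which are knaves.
Quinn is a knave.
Alice is a knight.
Jack is a knave.

Verification:
- Quinn (knave) says "Jack always speaks truthfully" - this is FALSE (a lie) because Jack is a knave.
- Alice (knight) says "At least one of us is a knave" - this is TRUE because Quinn and Jack are knaves.
- Jack (knave) says "I tell the truth" - this is FALSE (a lie) because Jack is a knave.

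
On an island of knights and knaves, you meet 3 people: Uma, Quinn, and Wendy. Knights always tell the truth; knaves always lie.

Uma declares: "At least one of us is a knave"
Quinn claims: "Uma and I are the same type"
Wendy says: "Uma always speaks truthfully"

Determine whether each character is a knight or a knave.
Uma is a knight.
Quinn is a knave.
Wendy is a knight.

Verification:
- Uma (knight) says "At least one of us is a knave" - this is TRUE because Quinn is a knave.
- Quinn (knave) says "Uma and I are the same type" - this is FALSE (a lie) because Quinn is a knave and Uma is a knight.
- Wendy (knight) says "Uma always speaks truthfully" - this is TRUE because Uma is a knight.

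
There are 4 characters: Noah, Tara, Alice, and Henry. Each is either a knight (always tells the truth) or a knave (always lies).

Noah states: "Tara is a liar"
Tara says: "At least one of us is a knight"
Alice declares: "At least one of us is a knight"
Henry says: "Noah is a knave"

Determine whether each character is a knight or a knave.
Noah is a knave.
Tara is a knight.
Alice is a knight.
Henry is a knight.

Verification:
- Noah (knave) says "Tara is a liar" - this is FALSE (a lie) because Tara is a knight.
- Tara (knight) says "At least one of us is a knight" - this is TRUE because Tara, Alice, and Henry are knights.
- Alice (knight) says "At least one of us is a knight" - this is TRUE because Tara, Alice, and Henry are knights.
- Henry (knight) says "Noah is a knave" - this is TRUE because Noah is a knave.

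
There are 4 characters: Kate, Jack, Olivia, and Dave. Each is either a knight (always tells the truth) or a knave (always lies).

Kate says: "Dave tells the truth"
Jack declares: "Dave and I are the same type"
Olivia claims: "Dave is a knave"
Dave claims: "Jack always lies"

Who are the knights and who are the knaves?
Kate is a knight.
Jack is a knave.
Olivia is a knave.
Dave is a knight.

Verification:
- Kate (knight) says "Dave tells the truth" - this is TRUE because Dave is a knight.
- Jack (knave) says "Dave and I are the same type" - this is FALSE (a lie) because Jack is a knave and Dave is a knight.
- Olivia (knave) says "Dave is a knave" - this is FALSE (a lie) because Dave is a knight.
- Dave (knight) says "Jack always lies" - this is TRUE because Jack is a knave.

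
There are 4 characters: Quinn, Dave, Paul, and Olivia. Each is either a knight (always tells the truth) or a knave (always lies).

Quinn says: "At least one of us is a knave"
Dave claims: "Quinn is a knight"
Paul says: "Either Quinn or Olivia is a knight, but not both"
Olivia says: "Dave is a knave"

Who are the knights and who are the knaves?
Quinn is a knight.
Dave is a knight.
Paul is a knight.
Olivia is a knave.

Verification:
- Quinn (knight) says "At least one of us is a knave" - this is TRUE because Olivia is a knave.
- Dave (knight) says "Quinn is a knight" - this is TRUE because Quinn is a knight.
- Paul (knight) says "Either Quinn or Olivia is a knight, but not both" - this is TRUE because Quinn is a knight and Olivia is a knave.
- Olivia (knave) says "Dave is a knave" - this is FALSE (a lie) because Dave is a knight.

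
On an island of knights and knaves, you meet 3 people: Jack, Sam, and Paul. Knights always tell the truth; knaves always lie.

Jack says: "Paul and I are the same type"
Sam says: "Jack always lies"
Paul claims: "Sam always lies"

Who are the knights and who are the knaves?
Jack is a knight.
Sam is a knave.
Paul is a knight.

Verification:
- Jack (knight) says "Paul and I are the same type" - this is TRUE because Jack is a knight and Paul is a knight.
- Sam (knave) says "Jack always lies" - this is FALSE (a lie) because Jack is a knight.
- Paul (knight) says "Sam always lies" - this is TRUE because Sam is a knave.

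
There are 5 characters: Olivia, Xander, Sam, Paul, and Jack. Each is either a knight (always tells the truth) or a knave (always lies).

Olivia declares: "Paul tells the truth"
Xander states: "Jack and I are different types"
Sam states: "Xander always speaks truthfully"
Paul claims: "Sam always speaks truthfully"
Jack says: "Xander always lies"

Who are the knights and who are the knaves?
Olivia is a knight.
Xander is a knight.
Sam is a knight.
Paul is a knight.
Jack is a knave.

Verification:
- Olivia (knight) says "Paul tells the truth" - this is TRUE because Paul is a knight.
- Xander (knight) says "Jack and I are different types" - this is TRUE because Xander is a knight and Jack is a knave.
- Sam (knight) says "Xander always speaks truthfully" - this is TRUE because Xander is a knight.
- Paul (knight) says "Sam always speaks truthfully" - this is TRUE because Sam is a knight.
- Jack (knave) says "Xander always lies" - this is FALSE (a lie) because Xander is a knight.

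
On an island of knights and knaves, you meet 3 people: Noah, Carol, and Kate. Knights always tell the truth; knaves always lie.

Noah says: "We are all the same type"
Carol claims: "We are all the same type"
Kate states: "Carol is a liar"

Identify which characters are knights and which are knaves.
Noah is a knave.
Carol is a knave.
Kate is a knight.

Verification:
- Noah (knave) says "We are all the same type" - this is FALSE (a lie) because Kate is a knight and Noah and Carol are knaves.
- Carol (knave) says "We are all the same type" - this is FALSE (a lie) because Kate is a knight and Noah and Carol are knaves.
- Kate (knight) says "Carol is a liar" - this is TRUE because Carol is a knave.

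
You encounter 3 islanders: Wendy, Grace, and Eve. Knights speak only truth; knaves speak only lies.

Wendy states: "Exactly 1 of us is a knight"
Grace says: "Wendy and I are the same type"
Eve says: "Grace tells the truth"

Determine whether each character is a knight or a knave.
Wendy is a knight.
Grace is a knave.
Eve is a knave.

Verification:
- Wendy (knight) says "Exactly 1 of us is a knight" - this is TRUE because there are 1 knights.
- Grace (knave) says "Wendy and I are the same type" - this is FALSE (a lie) because Grace is a knave and Wendy is a knight.
- Eve (knave) says "Grace tells the truth" - this is FALSE (a lie) because Grace is a knave.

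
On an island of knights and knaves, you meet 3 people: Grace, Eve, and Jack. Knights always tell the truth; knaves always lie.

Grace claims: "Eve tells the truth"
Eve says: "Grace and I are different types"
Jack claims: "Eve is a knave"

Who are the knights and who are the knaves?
Grace is a knave.
Eve is a knave.
Jack is a knight.

Verification:
- Grace (knave) says "Eve tells the truth" - this is FALSE (a lie) because Eve is a knave.
- Eve (knave) says "Grace and I are different types" - this is FALSE (a lie) because Eve is a knave and Grace is a knave.
- Jack (knight) says "Eve is a knave" - this is TRUE because Eve is a knave.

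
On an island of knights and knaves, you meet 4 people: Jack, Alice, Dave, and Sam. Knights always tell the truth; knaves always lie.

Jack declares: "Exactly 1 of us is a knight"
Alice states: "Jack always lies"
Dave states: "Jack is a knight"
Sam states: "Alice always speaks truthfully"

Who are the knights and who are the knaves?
Jack is a knave.
Alice is a knight.
Dave is a knave.
Sam is a knight.

Verification:
- Jack (knave) says "Exactly 1 of us is a knight" - this is FALSE (a lie) because there are 2 knights.
- Alice (knight) says "Jack always lies" - this is TRUE because Jack is a knave.
- Dave (knave) says "Jack is a knight" - this is FALSE (a lie) because Jack is a knave.
- Sam (knight) says "Alice always speaks truthfully" - this is TRUE because Alice is a knight.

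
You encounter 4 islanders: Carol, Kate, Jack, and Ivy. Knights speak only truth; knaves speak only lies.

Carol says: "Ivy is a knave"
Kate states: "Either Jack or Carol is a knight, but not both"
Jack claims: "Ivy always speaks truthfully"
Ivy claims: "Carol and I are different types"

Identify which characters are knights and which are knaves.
Carol is a knave.
Kate is a knight.
Jack is a knight.
Ivy is a knight.

Verification:
- Carol (knave) says "Ivy is a knave" - this is FALSE (a lie) because Ivy is a knight.
- Kate (knight) says "Either Jack or Carol is a knight, but not both" - this is TRUE because Jack is a knight and Carol is a knave.
- Jack (knight) says "Ivy always speaks truthfully" - this is TRUE because Ivy is a knight.
- Ivy (knight) says "Carol and I are different types" - this is TRUE because Ivy is a knight and Carol is a knave.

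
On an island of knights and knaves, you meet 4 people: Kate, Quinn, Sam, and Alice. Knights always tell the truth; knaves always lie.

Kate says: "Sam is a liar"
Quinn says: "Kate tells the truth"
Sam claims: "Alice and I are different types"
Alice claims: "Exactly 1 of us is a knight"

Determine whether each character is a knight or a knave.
Kate is a knight.
Quinn is a knight.
Sam is a knave.
Alice is a knave.

Verification:
- Kate (knight) says "Sam is a liar" - this is TRUE because Sam is a knave.
- Quinn (knight) says "Kate tells the truth" - this is TRUE because Kate is a knight.
- Sam (knave) says "Alice and I are different types" - this is FALSE (a lie) because Sam is a knave and Alice is a knave.
- Alice (knave) says "Exactly 1 of us is a knight" - this is FALSE (a lie) because there are 2 knights.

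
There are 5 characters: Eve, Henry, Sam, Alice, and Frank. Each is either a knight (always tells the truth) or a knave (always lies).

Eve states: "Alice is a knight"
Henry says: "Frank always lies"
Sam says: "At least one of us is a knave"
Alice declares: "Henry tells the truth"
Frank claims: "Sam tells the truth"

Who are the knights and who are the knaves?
Eve is a knave.
Henry is a knave.
Sam is a knight.
Alice is a knave.
Frank is a knight.

Verification:
- Eve (knave) says "Alice is a knight" - this is FALSE (a lie) because Alice is a knave.
- Henry (knave) says "Frank always lies" - this is FALSE (a lie) because Frank is a knight.
- Sam (knight) says "At least one of us is a knave" - this is TRUE because Eve, Henry, and Alice are knaves.
- Alice (knave) says "Henry tells the truth" - this is FALSE (a lie) because Henry is a knave.
- Frank (knight) says "Sam tells the truth" - this is TRUE because Sam is a knight.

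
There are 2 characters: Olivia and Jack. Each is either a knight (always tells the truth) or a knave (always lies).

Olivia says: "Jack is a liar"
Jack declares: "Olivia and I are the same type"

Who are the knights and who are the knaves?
Olivia is a knight.
Jack is a knave.

Verification:
- Olivia (knight) says "Jack is a liar" - this is TRUE because Jack is a knave.
- Jack (knave) says "Olivia and I are the same type" - this is FALSE (a lie) because Jack is a knave and Olivia is a knight.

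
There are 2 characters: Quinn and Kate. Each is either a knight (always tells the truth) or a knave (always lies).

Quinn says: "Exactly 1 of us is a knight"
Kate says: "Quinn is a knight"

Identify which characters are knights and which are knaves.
Quinn is a knave.
Kate is a knave.

Verification:
- Quinn (knave) says "Exactly 1 of us is a knight" - this is FALSE (a lie) because there are 0 knights.
- Kate (knave) says "Quinn is a knight" - this is FALSE (a lie) because Quinn is a knave.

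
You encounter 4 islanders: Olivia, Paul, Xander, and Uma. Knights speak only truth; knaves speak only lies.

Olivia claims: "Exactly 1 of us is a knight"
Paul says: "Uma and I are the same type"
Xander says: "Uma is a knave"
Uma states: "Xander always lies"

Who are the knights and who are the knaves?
Olivia is a knave.
Paul is a knight.
Xander is a knave.
Uma is a knight.

Verification:
- Olivia (knave) says "Exactly 1 of us is a knight" - this is FALSE (a lie) because there are 2 knights.
- Paul (knight) says "Uma and I are the same type" - this is TRUE because Paul is a knight and Uma is a knight.
- Xander (knave) says "Uma is a knave" - this is FALSE (a lie) because Uma is a knight.
- Uma (knight) says "Xander always lies" - this is TRUE because Xander is a knave.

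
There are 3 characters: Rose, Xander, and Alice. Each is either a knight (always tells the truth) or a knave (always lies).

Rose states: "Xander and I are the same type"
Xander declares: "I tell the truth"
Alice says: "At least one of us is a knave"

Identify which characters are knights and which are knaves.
Rose is a knave.
Xander is a knight.
Alice is a knight.

Verification:
- Rose (knave) says "Xander and I are the same type" - this is FALSE (a lie) because Rose is a knave and Xander is a knight.
- Xander (knight) says "I tell the truth" - this is TRUE because Xander is a knight.
- Alice (knight) says "At least one of us is a knave" - this is TRUE because Rose is a knave.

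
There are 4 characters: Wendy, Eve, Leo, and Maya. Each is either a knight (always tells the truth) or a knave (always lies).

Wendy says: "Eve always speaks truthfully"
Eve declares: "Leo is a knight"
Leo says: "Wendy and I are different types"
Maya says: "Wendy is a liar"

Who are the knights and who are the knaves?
Wendy is a knave.
Eve is a knave.
Leo is a knave.
Maya is a knight.

Verification:
- Wendy (knave) says "Eve always speaks truthfully" - this is FALSE (a lie) because Eve is a knave.
- Eve (knave) says "Leo is a knight" - this is FALSE (a lie) because Leo is a knave.
- Leo (knave) says "Wendy and I are different types" - this is FALSE (a lie) because Leo is a knave and Wendy is a knave.
- Maya (knight) says "Wendy is a liar" - this is TRUE because Wendy is a knave.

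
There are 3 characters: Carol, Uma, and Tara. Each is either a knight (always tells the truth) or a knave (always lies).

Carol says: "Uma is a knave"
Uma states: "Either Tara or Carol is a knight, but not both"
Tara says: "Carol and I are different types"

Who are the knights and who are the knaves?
Carol is a knave.
Uma is a knight.
Tara is a knight.

Verification:
- Carol (knave) says "Uma is a knave" - this is FALSE (a lie) because Uma is a knight.
- Uma (knight) says "Either Tara or Carol is a knight, but not both" - this is TRUE because Tara is a knight and Carol is a knave.
- Tara (knight) says "Carol and I are different types" - this is TRUE because Tara is a knight and Carol is a knave.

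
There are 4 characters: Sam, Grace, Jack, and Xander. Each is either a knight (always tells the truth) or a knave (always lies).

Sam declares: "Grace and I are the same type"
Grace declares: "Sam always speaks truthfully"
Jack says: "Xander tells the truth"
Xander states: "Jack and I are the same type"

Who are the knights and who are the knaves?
Sam is a knight.
Grace is a knight.
Jack is a knight.
Xander is a knight.

Verification:
- Sam (knight) says "Grace and I are the same type" - this is TRUE because Sam is a knight and Grace is a knight.
- Grace (knight) says "Sam always speaks truthfully" - this is TRUE because Sam is a knight.
- Jack (knight) says "Xander tells the truth" - this is TRUE because Xander is a knight.
- Xander (knight) says "Jack and I are the same type" - this is TRUE because Xander is a knight and Jack is a knight.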